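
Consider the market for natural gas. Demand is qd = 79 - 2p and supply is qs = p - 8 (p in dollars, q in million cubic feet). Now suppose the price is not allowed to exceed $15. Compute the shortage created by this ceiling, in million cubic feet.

42

Setting quantity demanded equal to quantity supplied, 79 - 2p = p - 8, gives p* = 29 and q* = 21.
The ceiling of 15 is below the equilibrium price 29, so it binds.
At p = 15: qd = 79 - 2·15 = 49 and qs = 15 - 8 = 7.
Shortage = qd - qs = 49 - 7 = 42.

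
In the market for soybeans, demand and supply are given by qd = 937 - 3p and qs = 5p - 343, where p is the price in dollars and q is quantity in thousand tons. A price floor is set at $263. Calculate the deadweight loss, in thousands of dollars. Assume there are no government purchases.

Setting quantity demanded equal to quantity supplied, 937 - 3p = 5p - 343, gives p* = 160 and q* = 457.
The floor of 263 is above the equilibrium price 160, so it binds.
At p = 263: qd = 937 - 3·263 = 148 and qs = 5·263 - 343 = 972.
Quantity traded falls to 148. At q = 148 the demand price is (937 - 148)/3 = 263 and the supply price is (343 + 148)/5 = 98.2.
Deadweight loss = ½ · (263 - 98.2) · (457 - 148) = ½ · 164.8 · 309 = 25461.6.

25461.6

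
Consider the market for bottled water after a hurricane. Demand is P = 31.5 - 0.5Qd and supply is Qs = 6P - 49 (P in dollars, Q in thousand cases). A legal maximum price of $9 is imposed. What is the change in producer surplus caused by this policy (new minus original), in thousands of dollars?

Rearranging demand gives Qd = 63 - 2P. Without the control the market clears where 63 - 2P = 6P - 49, i.e. P* = 14 and Q* = 35.
Because the ceiling (9) lies below the market-clearing price, it is binding.
At P = 9: Qd = 63 - 2·9 = 45 and Qs = 6·9 - 49 = 5.
Producer surplus without the control is ½ · (14 - 49/6) · 35 = 1225/12.
With the ceiling, producers sell 5 units at 9, so PS = ½ · (9 - 49/6) · 5 = 25/12.
Change in producer surplus = 25/12 - 1225/12 = -100.

-100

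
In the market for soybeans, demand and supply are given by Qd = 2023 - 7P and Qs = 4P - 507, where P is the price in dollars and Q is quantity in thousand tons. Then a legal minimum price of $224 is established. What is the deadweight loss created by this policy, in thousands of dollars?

Equilibrium: 2023 - 7P = 4P - 507, so 2530 = 11P and P* = 230, Q* = 413.
The floor of 224 is below the equilibrium price 230, so it is not binding; the market clears at P* = 230, Q* = 413.
Since the control does not bind, no trades are prevented and deadweight loss is zero.

0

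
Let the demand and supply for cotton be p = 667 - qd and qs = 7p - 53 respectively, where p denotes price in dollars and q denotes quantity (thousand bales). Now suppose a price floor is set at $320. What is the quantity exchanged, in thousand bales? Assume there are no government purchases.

347

Rearranging demand gives qd = 667 - p. In a free market, 667 - p = 7p - 53 gives the equilibrium p* = 90, q* = 577.
The floor of 320 is above the equilibrium price 90, so it binds.
At p = 320: qd = 667 - 320 = 347 and qs = 7·320 - 53 = 2187.
The quantity actually transacted is the short side, demand: 347.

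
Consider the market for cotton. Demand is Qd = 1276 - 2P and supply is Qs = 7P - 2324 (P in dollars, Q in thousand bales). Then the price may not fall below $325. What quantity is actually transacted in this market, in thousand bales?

476

Setting quantity demanded equal to quantity supplied, 1276 - 2P = 7P - 2324, gives P* = 400 and Q* = 476.
Since 325 is below P* = 400, the floor does not bind and the free-market outcome prevails.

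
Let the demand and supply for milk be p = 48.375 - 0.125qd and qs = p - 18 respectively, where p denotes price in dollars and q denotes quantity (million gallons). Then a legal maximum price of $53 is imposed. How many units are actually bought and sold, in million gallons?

27

Rearranging demand gives qd = 387 - 8p. Equilibrium: 387 - 8p = p - 18, so 405 = 9p and p* = 45, q* = 27.
The ceiling of 53 is above the equilibrium price 45, so it is not binding; the market clears at p* = 45, q* = 27.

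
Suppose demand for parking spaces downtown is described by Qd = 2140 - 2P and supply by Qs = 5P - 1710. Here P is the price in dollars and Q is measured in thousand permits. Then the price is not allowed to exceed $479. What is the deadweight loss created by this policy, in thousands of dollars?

44108.75

Equilibrium: 2140 - 2P = 5P - 1710, so 3850 = 7P and P* = 550, Q* = 1040.
Since 479 < 550, the ceiling is binding.
At P = 479: Qd = 2140 - 2·479 = 1182 and Qs = 5·479 - 1710 = 685.
Quantity traded falls to 685. At Q = 685 the demand price is (2140 - 685)/2 = 727.5 and the supply price is (1710 + 685)/5 = 479.
Deadweight loss = ½ · (727.5 - 479) · (1040 - 685) = ½ · 248.5 · 355 = 44108.75.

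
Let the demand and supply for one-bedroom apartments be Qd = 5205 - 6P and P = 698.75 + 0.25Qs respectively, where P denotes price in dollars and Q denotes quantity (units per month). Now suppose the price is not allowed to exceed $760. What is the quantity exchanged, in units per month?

245

Rearranging supply gives Qs = 4P - 2795. Without the control the market clears where 5205 - 6P = 4P - 2795, i.e. P* = 800 and Q* = 405.
Since 760 < 800, the ceiling is binding.
At P = 760: Qd = 5205 - 6·760 = 645 and Qs = 4·760 - 2795 = 245.
The quantity actually transacted is the short side, supply: 245.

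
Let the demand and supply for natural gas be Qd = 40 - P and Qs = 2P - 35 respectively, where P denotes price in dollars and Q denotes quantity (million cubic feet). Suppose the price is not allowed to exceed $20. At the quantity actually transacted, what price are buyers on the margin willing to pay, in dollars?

35

Setting quantity demanded equal to quantity supplied, 40 - P = 2P - 35, gives P* = 25 and Q* = 15.
The ceiling of 20 is below the equilibrium price 25, so it binds.
At P = 20: Qd = 40 - 20 = 20 and Qs = 2·20 - 35 = 5.
Only 5 units reach the market. On the demand curve, the marginal buyer's willingness to pay at Q = 5 is (40 - 5) = 35.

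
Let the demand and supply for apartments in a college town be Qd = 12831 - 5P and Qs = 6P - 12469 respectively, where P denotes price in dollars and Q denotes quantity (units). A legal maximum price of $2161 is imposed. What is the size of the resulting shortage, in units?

1529

Setting quantity demanded equal to quantity supplied, 12831 - 5P = 6P - 12469, gives P* = 2300 and Q* = 1331.
Since 2161 < 2300, the ceiling is binding.
At P = 2161: Qd = 12831 - 5·2161 = 2026 and Qs = 6·2161 - 12469 = 497.
Shortage = Qd - Qs = 2026 - 497 = 1529.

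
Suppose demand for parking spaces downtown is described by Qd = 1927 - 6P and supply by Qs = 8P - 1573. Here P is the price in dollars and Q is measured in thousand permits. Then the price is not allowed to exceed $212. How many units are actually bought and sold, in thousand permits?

Setting quantity demanded equal to quantity supplied, 1927 - 6P = 8P - 1573, gives P* = 250 and Q* = 427.
The ceiling of 212 is below the equilibrium price 250, so it binds.
At P = 212: Qd = 1927 - 6·212 = 655 and Qs = 8·212 - 1573 = 123.
The quantity actually transacted is the short side, supply: 123.

123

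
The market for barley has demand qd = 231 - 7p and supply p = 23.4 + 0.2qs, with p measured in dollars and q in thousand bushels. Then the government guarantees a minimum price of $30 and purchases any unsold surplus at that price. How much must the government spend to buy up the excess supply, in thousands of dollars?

Rearranging supply gives qs = 5p - 117. Without the control the market clears where 231 - 7p = 5p - 117, i.e. p* = 29 and q* = 28.
Because the floor (30) lies above the market-clearing price, it is binding.
At p = 30: qd = 231 - 7·30 = 21 and qs = 5·30 - 117 = 33.
Surplus = qs - qd = 12.
Government expenditure = surplus × support price = 12 × 30 = 360.

360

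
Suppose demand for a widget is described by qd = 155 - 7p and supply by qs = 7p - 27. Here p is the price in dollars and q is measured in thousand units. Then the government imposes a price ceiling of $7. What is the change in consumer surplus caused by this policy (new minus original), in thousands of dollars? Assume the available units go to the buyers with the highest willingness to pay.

6

Setting quantity demanded equal to quantity supplied, 155 - 7p = 7p - 27, gives p* = 13 and q* = 64.
Since 7 < 13, the ceiling is binding.
At p = 7: qd = 155 - 7·7 = 106 and qs = 7·7 - 27 = 22.
Consumer surplus without the control is ½ · (155/7 - 13) · 64 = 2048/7.
With the ceiling, 22 units are sold at 7 (assume they go to the highest-value buyers). The demand price at q = 22 is 19, so CS = ½ · [(155/7 - 7) + (19 - 7)] · 22 = 2090/7.
Change in consumer surplus = 2090/7 - 2048/7 = 6.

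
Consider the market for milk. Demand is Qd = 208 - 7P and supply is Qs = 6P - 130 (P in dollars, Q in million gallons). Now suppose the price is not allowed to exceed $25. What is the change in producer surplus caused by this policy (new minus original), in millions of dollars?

-23

Setting quantity demanded equal to quantity supplied, 208 - 7P = 6P - 130, gives P* = 26 and Q* = 26.
Since 25 < 26, the ceiling is binding.
At P = 25: Qd = 208 - 7·25 = 33 and Qs = 6·25 - 130 = 20.
Producer surplus without the control is ½ · (26 - 65/3) · 26 = 169/3.
With the ceiling, producers sell 20 units at 25, so PS = ½ · (25 - 65/3) · 20 = 100/3.
Change in producer surplus = 100/3 - 169/3 = -23.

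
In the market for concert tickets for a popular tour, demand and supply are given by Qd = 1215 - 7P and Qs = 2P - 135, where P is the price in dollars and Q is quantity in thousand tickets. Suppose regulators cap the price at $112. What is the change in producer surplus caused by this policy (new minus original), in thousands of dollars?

-4826

Setting quantity demanded equal to quantity supplied, 1215 - 7P = 2P - 135, gives P* = 150 and Q* = 165.
Since 112 < 150, the ceiling is binding.
At P = 112: Qd = 1215 - 7·112 = 431 and Qs = 2·112 - 135 = 89.
Producer surplus without the control is ½ · (150 - 67.5) · 165 = 6806.25.
With the ceiling, producers sell 89 units at 112, so PS = ½ · (112 - 67.5) · 89 = 1980.25.
Change in producer surplus = 1980.25 - 6806.25 = -4826.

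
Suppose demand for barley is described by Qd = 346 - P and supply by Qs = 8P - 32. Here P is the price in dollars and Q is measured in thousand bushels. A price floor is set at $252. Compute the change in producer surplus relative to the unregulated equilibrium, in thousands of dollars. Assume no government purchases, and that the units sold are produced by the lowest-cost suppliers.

Equilibrium: 346 - P = 8P - 32, so 378 = 9P and P* = 42, Q* = 304.
Because the floor (252) lies above the market-clearing price, it is binding.
At P = 252: Qd = 346 - 252 = 94 and Qs = 8·252 - 32 = 1984.
Producer surplus without the control is ½ · (42 - 4) · 304 = 5776.
With the floor, 94 units are sold at 252. The supply price at Q = 94 is 15.75, so PS = ½ · [(252 - 4) + (252 - 15.75)] · 94 = 22759.75.
Change in producer surplus = 22759.75 - 5776 = 16983.75.

16983.75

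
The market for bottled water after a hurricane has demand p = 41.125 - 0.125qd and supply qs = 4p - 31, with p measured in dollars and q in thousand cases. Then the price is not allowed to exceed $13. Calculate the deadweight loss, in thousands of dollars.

Rearranging demand gives qd = 329 - 8p. Without the control the market clears where 329 - 8p = 4p - 31, i.e. p* = 30 and q* = 89.
Since 13 < 30, the ceiling is binding.
At p = 13: qd = 329 - 8·13 = 225 and qs = 4·13 - 31 = 21.
Quantity traded falls to 21. At q = 21 the demand price is (329 - 21)/8 = 38.5 and the supply price is (31 + 21)/4 = 13.
Deadweight loss = ½ · (38.5 - 13) · (89 - 21) = ½ · 25.5 · 68 = 867.

867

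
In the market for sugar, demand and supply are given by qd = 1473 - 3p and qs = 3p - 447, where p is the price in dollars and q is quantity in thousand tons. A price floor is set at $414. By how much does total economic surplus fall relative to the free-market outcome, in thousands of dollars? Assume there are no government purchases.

Setting quantity demanded equal to quantity supplied, 1473 - 3p = 3p - 447, gives p* = 320 and q* = 513.
Because the floor (414) lies above the market-clearing price, it is binding.
At p = 414: qd = 1473 - 3·414 = 231 and qs = 3·414 - 447 = 795.
Quantity traded falls to 231. At q = 231 the demand price is (1473 - 231)/3 = 414 and the supply price is (447 + 231)/3 = 226.
Deadweight loss = ½ · (414 - 226) · (513 - 231) = ½ · 188 · 282 = 26508.

26508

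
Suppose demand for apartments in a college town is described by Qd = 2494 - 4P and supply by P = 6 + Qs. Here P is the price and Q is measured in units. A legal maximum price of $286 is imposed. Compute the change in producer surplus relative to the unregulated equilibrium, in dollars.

-82818

Rearranging supply gives Qs = P - 6. Equilibrium: 2494 - 4P = P - 6, so 2500 = 5P and P* = 500, Q* = 494.
Because the ceiling (286) lies below the market-clearing price, it is binding.
At P = 286: Qd = 2494 - 4·286 = 1350 and Qs = 286 - 6 = 280.
Producer surplus without the control is ½ · (500 - 6) · 494 = 122018.
With the ceiling, producers sell 280 units at 286, so PS = ½ · (286 - 6) · 280 = 39200.
Change in producer surplus = 39200 - 122018 = -82818.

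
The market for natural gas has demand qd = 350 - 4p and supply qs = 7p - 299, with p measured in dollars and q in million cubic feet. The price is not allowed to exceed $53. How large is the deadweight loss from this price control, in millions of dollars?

Setting quantity demanded equal to quantity supplied, 350 - 4p = 7p - 299, gives p* = 59 and q* = 114.
Because the ceiling (53) lies below the market-clearing price, it is binding.
At p = 53: qd = 350 - 4·53 = 138 and qs = 7·53 - 299 = 72.
Quantity traded falls to 72. At q = 72 the demand price is (350 - 72)/4 = 69.5 and the supply price is (299 + 72)/7 = 53.
Deadweight loss = ½ · (69.5 - 53) · (114 - 72) = ½ · 16.5 · 42 = 346.5.

346.5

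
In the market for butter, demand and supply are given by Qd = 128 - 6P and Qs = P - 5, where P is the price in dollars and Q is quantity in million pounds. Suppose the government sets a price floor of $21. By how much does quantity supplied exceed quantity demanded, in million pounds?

14

Setting quantity demanded equal to quantity supplied, 128 - 6P = P - 5, gives P* = 19 and Q* = 14.
Because the floor (21) lies above the market-clearing price, it is binding.
At P = 21: Qd = 128 - 6·21 = 2 and Qs = 21 - 5 = 16.
Surplus = Qs - Qd = 16 - 2 = 14.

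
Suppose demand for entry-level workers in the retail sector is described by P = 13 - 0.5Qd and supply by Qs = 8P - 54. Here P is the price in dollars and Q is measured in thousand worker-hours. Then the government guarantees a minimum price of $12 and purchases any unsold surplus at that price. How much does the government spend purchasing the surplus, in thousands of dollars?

Rearranging demand gives Qd = 26 - 2P. In a free market, 26 - 2P = 8P - 54 gives the equilibrium P* = 8, Q* = 10.
Since 12 > 8, the floor is binding.
At P = 12: Qd = 26 - 2·12 = 2 and Qs = 8·12 - 54 = 42.
Surplus = Qs - Qd = 40.
Government expenditure = surplus × support price = 40 × 12 = 480.

480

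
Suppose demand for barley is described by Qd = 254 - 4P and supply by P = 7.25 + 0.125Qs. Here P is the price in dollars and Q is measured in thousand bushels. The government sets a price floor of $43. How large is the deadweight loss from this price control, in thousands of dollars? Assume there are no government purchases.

867

Rearranging supply gives Qs = 8P - 58. Equilibrium: 254 - 4P = 8P - 58, so 312 = 12P and P* = 26, Q* = 150.
The floor of 43 is above the equilibrium price 26, so it binds.
At P = 43: Qd = 254 - 4·43 = 82 and Qs = 8·43 - 58 = 286.
Quantity traded falls to 82. At Q = 82 the demand price is (254 - 82)/4 = 43 and the supply price is (58 + 82)/8 = 17.5.
Deadweight loss = ½ · (43 - 17.5) · (150 - 82) = ½ · 25.5 · 68 = 867.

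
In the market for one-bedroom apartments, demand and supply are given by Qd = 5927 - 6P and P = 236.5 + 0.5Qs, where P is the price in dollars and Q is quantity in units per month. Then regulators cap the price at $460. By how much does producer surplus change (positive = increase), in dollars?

Rearranging supply gives Qs = 2P - 473. Setting quantity demanded equal to quantity supplied, 5927 - 6P = 2P - 473, gives P* = 800 and Q* = 1127.
Because the ceiling (460) lies below the market-clearing price, it is binding.
At P = 460: Qd = 5927 - 6·460 = 3167 and Qs = 2·460 - 473 = 447.
Producer surplus without the control is ½ · (800 - 236.5) · 1127 = 317532.25.
With the ceiling, producers sell 447 units at 460, so PS = ½ · (460 - 236.5) · 447 = 49952.25.
Change in producer surplus = 49952.25 - 317532.25 = -267580.

-267580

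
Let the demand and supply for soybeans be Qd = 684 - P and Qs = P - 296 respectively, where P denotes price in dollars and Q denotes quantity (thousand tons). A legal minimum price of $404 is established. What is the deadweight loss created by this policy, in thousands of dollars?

Without the control the market clears where 684 - P = P - 296, i.e. P* = 490 and Q* = 194.
Since 404 is below P* = 490, the floor does not bind and the free-market outcome prevails.
Since the control does not bind, no trades are prevented and deadweight loss is zero.

0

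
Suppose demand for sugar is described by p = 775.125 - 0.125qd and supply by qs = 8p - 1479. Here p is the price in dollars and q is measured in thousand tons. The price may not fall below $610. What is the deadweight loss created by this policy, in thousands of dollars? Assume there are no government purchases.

135200

Rearranging demand gives qd = 6201 - 8p. Setting quantity demanded equal to quantity supplied, 6201 - 8p = 8p - 1479, gives p* = 480 and q* = 2361.
Since 610 > 480, the floor is binding.
At p = 610: qd = 6201 - 8·610 = 1321 and qs = 8·610 - 1479 = 3401.
Quantity traded falls to 1321. At q = 1321 the demand price is (6201 - 1321)/8 = 610 and the supply price is (1479 + 1321)/8 = 350.
Deadweight loss = ½ · (610 - 350) · (2361 - 1321) = ½ · 260 · 1040 = 135200.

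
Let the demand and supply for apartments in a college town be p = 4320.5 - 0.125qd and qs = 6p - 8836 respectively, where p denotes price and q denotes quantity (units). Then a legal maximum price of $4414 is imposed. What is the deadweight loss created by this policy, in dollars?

0

Rearranging demand gives qd = 34564 - 8p. Without the control the market clears where 34564 - 8p = 6p - 8836, i.e. p* = 3100 and q* = 9764.
Since 4414 is above p* = 3100, the ceiling does not bind and the free-market outcome prevails.
Since the control does not bind, no trades are prevented and deadweight loss is zero.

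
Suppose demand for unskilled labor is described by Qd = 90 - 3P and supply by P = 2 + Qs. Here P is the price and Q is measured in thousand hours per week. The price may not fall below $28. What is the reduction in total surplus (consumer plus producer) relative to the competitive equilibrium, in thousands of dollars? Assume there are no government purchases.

Rearranging supply gives Qs = P - 2. Setting quantity demanded equal to quantity supplied, 90 - 3P = P - 2, gives P* = 23 and Q* = 21.
The floor of 28 is above the equilibrium price 23, so it binds.
At P = 28: Qd = 90 - 3·28 = 6 and Qs = 28 - 2 = 26.
Quantity traded falls to 6. At Q = 6 the demand price is (90 - 6)/3 = 28 and the supply price is 2 + 6 = 8.
Deadweight loss = ½ · (28 - 8) · (21 - 6) = ½ · 20 · 15 = 150.

150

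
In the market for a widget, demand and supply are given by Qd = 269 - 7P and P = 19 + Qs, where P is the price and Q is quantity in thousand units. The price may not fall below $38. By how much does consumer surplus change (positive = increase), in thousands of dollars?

Rearranging supply gives Qs = P - 19. In a free market, 269 - 7P = P - 19 gives the equilibrium P* = 36, Q* = 17.
Since 38 > 36, the floor is binding.
At P = 38: Qd = 269 - 7·38 = 3 and Qs = 38 - 19 = 19.
Consumer surplus without the control is ½ · (269/7 - 36) · 17 = 289/14.
With the floor, consumers buy 3 units at 38, so CS = ½ · (269/7 - 38) · 3 = 9/14.
Change in consumer surplus = 9/14 - 289/14 = -20.

-20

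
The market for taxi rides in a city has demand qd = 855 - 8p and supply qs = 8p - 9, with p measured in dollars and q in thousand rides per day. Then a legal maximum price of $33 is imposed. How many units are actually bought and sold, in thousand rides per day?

255

Setting quantity demanded equal to quantity supplied, 855 - 8p = 8p - 9, gives p* = 54 and q* = 423.
Since 33 < 54, the ceiling is binding.
At p = 33: qd = 855 - 8·33 = 591 and qs = 8·33 - 9 = 255.
The quantity actually transacted is the short side, supply: 255.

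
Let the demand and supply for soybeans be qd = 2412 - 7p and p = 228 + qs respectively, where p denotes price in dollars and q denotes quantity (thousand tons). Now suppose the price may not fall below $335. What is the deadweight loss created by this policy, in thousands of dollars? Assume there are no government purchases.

Rearranging supply gives qs = p - 228. Setting quantity demanded equal to quantity supplied, 2412 - 7p = p - 228, gives p* = 330 and q* = 102.
The floor of 335 is above the equilibrium price 330, so it binds.
At p = 335: qd = 2412 - 7·335 = 67 and qs = 335 - 228 = 107.
Quantity traded falls to 67. At q = 67 the demand price is (2412 - 67)/7 = 335 and the supply price is 228 + 67 = 295.
Deadweight loss = ½ · (335 - 295) · (102 - 67) = ½ · 40 · 35 = 700.

700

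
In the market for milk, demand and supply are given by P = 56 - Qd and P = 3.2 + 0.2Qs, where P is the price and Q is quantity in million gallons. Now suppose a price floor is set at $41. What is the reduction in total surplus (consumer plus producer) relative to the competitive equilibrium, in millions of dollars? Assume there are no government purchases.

504.6

Rearranging demand gives Qd = 56 - P; rearranging supply gives Qs = 5P - 16. Equilibrium: 56 - P = 5P - 16, so 72 = 6P and P* = 12, Q* = 44.
The floor of 41 is above the equilibrium price 12, so it binds.
At P = 41: Qd = 56 - 41 = 15 and Qs = 5·41 - 16 = 189.
Quantity traded falls to 15. At Q = 15 the demand price is 56 - 15 = 41 and the supply price is (16 + 15)/5 = 6.2.
Deadweight loss = ½ · (41 - 6.2) · (44 - 15) = ½ · 34.8 · 29 = 504.6.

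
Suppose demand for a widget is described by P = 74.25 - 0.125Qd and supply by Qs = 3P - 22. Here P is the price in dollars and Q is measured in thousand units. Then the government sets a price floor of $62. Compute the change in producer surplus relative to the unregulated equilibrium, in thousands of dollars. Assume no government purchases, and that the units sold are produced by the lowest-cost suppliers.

Rearranging demand gives Qd = 594 - 8P. In a free market, 594 - 8P = 3P - 22 gives the equilibrium P* = 56, Q* = 146.
The floor of 62 is above the equilibrium price 56, so it binds.
At P = 62: Qd = 594 - 8·62 = 98 and Qs = 3·62 - 22 = 164.
Producer surplus without the control is ½ · (56 - 22/3) · 146 = 10658/3.
With the floor, 98 units are sold at 62. The supply price at Q = 98 is 40, so PS = ½ · [(62 - 22/3) + (62 - 40)] · 98 = 11270/3.
Change in producer surplus = 11270/3 - 10658/3 = 204.

204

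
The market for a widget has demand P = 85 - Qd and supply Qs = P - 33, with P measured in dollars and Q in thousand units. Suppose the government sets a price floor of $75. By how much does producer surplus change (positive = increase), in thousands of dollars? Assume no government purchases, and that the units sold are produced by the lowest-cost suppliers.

32

Rearranging demand gives Qd = 85 - P. Equilibrium: 85 - P = P - 33, so 118 = 2P and P* = 59, Q* = 26.
Because the floor (75) lies above the market-clearing price, it is binding.
At P = 75: Qd = 85 - 75 = 10 and Qs = 75 - 33 = 42.
Producer surplus without the control is ½ · (59 - 33) · 26 = 338.
With the floor, 10 units are sold at 75. The supply price at Q = 10 is 43, so PS = ½ · [(75 - 33) + (75 - 43)] · 10 = 370.
Change in producer surplus = 370 - 338 = 32.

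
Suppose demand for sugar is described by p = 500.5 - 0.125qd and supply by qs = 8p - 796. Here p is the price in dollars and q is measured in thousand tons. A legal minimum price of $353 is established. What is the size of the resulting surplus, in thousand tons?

848

Rearranging demand gives qd = 4004 - 8p. Equilibrium: 4004 - 8p = 8p - 796, so 4800 = 16p and p* = 300, q* = 1604.
Because the floor (353) lies above the market-clearing price, it is binding.
At p = 353: qd = 4004 - 8·353 = 1180 and qs = 8·353 - 796 = 2028.
Surplus = qs - qd = 2028 - 1180 = 848.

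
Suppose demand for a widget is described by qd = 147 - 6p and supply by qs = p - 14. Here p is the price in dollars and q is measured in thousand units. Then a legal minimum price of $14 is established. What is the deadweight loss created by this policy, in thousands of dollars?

In a free market, 147 - 6p = p - 14 gives the equilibrium p* = 23, q* = 9.
Since 14 is below p* = 23, the floor does not bind and the free-market outcome prevails.
Since the control does not bind, no trades are prevented and deadweight loss is zero.

0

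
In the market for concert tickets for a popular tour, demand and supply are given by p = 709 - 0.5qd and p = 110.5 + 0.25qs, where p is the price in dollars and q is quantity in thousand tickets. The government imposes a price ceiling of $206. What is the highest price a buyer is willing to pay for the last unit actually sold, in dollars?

Rearranging demand gives qd = 1418 - 2p; rearranging supply gives qs = 4p - 442. Setting quantity demanded equal to quantity supplied, 1418 - 2p = 4p - 442, gives p* = 310 and q* = 798.
Because the ceiling (206) lies below the market-clearing price, it is binding.
At p = 206: qd = 1418 - 2·206 = 1006 and qs = 4·206 - 442 = 382.
Only 382 units reach the market. On the demand curve, the marginal buyer's willingness to pay at q = 382 is (1418 - 382)/2 = 518.

518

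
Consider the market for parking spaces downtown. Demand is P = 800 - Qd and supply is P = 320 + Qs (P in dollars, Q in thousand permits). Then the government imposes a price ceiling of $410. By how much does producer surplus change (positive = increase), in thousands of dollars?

Rearranging demand gives Qd = 800 - P; rearranging supply gives Qs = P - 320. Setting quantity demanded equal to quantity supplied, 800 - P = P - 320, gives P* = 560 and Q* = 240.
The ceiling of 410 is below the equilibrium price 560, so it binds.
At P = 410: Qd = 800 - 410 = 390 and Qs = 410 - 320 = 90.
Producer surplus without the control is ½ · (560 - 320) · 240 = 28800.
With the ceiling, producers sell 90 units at 410, so PS = ½ · (410 - 320) · 90 = 4050.
Change in producer surplus = 4050 - 28800 = -24750.

-24750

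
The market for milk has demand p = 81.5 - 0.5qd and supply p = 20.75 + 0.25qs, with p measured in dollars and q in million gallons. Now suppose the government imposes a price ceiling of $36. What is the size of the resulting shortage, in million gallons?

Rearranging demand gives qd = 163 - 2p; rearranging supply gives qs = 4p - 83. In a free market, 163 - 2p = 4p - 83 gives the equilibrium p* = 41, q* = 81.
Since 36 < 41, the ceiling is binding.
At p = 36: qd = 163 - 2·36 = 91 and qs = 4·36 - 83 = 61.
Shortage = qd - qs = 91 - 61 = 30.

30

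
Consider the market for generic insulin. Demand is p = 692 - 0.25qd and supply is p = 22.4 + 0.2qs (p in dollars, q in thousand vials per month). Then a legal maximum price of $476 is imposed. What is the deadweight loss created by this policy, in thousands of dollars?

Rearranging demand gives qd = 2768 - 4p; rearranging supply gives qs = 5p - 112. In a free market, 2768 - 4p = 5p - 112 gives the equilibrium p* = 320, q* = 1488.
Since 476 is above p* = 320, the ceiling does not bind and the free-market outcome prevails.
Since the control does not bind, no trades are prevented and deadweight loss is zero.

0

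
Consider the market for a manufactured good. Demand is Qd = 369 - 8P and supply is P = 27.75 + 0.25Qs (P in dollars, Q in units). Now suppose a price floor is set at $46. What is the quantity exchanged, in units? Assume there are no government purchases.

1

Rearranging supply gives Qs = 4P - 111. In a free market, 369 - 8P = 4P - 111 gives the equilibrium P* = 40, Q* = 49.
Since 46 > 40, the floor is binding.
At P = 46: Qd = 369 - 8·46 = 1 and Qs = 4·46 - 111 = 73.
The quantity actually transacted is the short side, demand: 1.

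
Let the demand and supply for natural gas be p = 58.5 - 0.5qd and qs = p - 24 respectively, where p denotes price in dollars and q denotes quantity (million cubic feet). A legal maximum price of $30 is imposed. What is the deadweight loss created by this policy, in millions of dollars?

216.75

Rearranging demand gives qd = 117 - 2p. In a free market, 117 - 2p = p - 24 gives the equilibrium p* = 47, q* = 23.
The ceiling of 30 is below the equilibrium price 47, so it binds.
At p = 30: qd = 117 - 2·30 = 57 and qs = 30 - 24 = 6.
Quantity traded falls to 6. At q = 6 the demand price is (117 - 6)/2 = 55.5 and the supply price is 24 + 6 = 30.
Deadweight loss = ½ · (55.5 - 30) · (23 - 6) = ½ · 25.5 · 17 = 216.75.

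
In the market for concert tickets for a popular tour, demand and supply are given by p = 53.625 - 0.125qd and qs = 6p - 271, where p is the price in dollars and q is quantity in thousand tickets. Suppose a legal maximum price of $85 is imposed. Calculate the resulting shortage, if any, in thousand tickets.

0

Rearranging demand gives qd = 429 - 8p. In a free market, 429 - 8p = 6p - 271 gives the equilibrium p* = 50, q* = 29.
The ceiling of 85 is above the equilibrium price 50, so it is not binding; the market clears at p* = 50, q* = 29.
Since the control does not bind, there is no shortage.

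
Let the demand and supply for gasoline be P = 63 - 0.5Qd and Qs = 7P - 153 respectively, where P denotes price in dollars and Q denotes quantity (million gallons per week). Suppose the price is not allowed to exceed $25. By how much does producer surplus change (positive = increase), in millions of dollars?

-258

Rearranging demand gives Qd = 126 - 2P. Without the control the market clears where 126 - 2P = 7P - 153, i.e. P* = 31 and Q* = 64.
The ceiling of 25 is below the equilibrium price 31, so it binds.
At P = 25: Qd = 126 - 2·25 = 76 and Qs = 7·25 - 153 = 22.
Producer surplus without the control is ½ · (31 - 153/7) · 64 = 2048/7.
With the ceiling, producers sell 22 units at 25, so PS = ½ · (25 - 153/7) · 22 = 242/7.
Change in producer surplus = 242/7 - 2048/7 = -258.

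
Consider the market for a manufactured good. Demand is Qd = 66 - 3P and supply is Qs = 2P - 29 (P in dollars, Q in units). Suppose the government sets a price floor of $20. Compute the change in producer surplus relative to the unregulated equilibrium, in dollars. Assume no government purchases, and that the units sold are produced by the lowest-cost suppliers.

Setting quantity demanded equal to quantity supplied, 66 - 3P = 2P - 29, gives P* = 19 and Q* = 9.
Because the floor (20) lies above the market-clearing price, it is binding.
At P = 20: Qd = 66 - 3·20 = 6 and Qs = 2·20 - 29 = 11.
Producer surplus without the control is ½ · (19 - 14.5) · 9 = 20.25.
With the floor, 6 units are sold at 20. The supply price at Q = 6 is 17.5, so PS = ½ · [(20 - 14.5) + (20 - 17.5)] · 6 = 24.
Change in producer surplus = 24 - 20.25 = 3.75.

3.75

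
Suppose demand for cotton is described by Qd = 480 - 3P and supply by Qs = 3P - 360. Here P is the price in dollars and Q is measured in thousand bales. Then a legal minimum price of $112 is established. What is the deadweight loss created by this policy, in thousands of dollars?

Setting quantity demanded equal to quantity supplied, 480 - 3P = 3P - 360, gives P* = 140 and Q* = 60.
The floor of 112 is below the equilibrium price 140, so it is not binding; the market clears at P* = 140, Q* = 60.
Since the control does not bind, no trades are prevented and deadweight loss is zero.

0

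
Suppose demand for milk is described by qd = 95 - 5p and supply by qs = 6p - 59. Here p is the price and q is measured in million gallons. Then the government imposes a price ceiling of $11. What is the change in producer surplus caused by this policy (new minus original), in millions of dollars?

-48

Setting quantity demanded equal to quantity supplied, 95 - 5p = 6p - 59, gives p* = 14 and q* = 25.
Because the ceiling (11) lies below the market-clearing price, it is binding.
At p = 11: qd = 95 - 5·11 = 40 and qs = 6·11 - 59 = 7.
Producer surplus without the control is ½ · (14 - 59/6) · 25 = 625/12.
With the ceiling, producers sell 7 units at 11, so PS = ½ · (11 - 59/6) · 7 = 49/12.
Change in producer surplus = 49/12 - 625/12 = -48.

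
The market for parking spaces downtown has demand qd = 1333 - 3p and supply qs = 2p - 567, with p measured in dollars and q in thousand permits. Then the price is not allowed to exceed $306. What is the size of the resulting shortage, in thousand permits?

Equilibrium: 1333 - 3p = 2p - 567, so 1900 = 5p and p* = 380, q* = 193.
Since 306 < 380, the ceiling is binding.
At p = 306: qd = 1333 - 3·306 = 415 and qs = 2·306 - 567 = 45.
Shortage = qd - qs = 415 - 45 = 370.

370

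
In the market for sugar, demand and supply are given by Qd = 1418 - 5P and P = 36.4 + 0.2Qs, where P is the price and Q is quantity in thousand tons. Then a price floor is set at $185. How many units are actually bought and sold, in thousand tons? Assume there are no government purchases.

493

Rearranging supply gives Qs = 5P - 182. Setting quantity demanded equal to quantity supplied, 1418 - 5P = 5P - 182, gives P* = 160 and Q* = 618.
The floor of 185 is above the equilibrium price 160, so it binds.
At P = 185: Qd = 1418 - 5·185 = 493 and Qs = 5·185 - 182 = 743.
The quantity actually transacted is the short side, demand: 493.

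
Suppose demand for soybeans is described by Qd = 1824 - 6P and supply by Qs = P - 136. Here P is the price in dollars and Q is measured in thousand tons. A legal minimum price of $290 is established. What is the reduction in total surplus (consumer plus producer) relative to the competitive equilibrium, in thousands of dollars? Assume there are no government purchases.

In a free market, 1824 - 6P = P - 136 gives the equilibrium P* = 280, Q* = 144.
Since 290 > 280, the floor is binding.
At P = 290: Qd = 1824 - 6·290 = 84 and Qs = 290 - 136 = 154.
Quantity traded falls to 84. At Q = 84 the demand price is (1824 - 84)/6 = 290 and the supply price is 136 + 84 = 220.
Deadweight loss = ½ · (290 - 220) · (144 - 84) = ½ · 70 · 60 = 2100.

2100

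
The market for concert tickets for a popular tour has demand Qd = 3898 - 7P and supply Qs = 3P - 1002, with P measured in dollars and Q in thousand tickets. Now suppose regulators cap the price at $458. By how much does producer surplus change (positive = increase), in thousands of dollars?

-13440

Setting quantity demanded equal to quantity supplied, 3898 - 7P = 3P - 1002, gives P* = 490 and Q* = 468.
The ceiling of 458 is below the equilibrium price 490, so it binds.
At P = 458: Qd = 3898 - 7·458 = 692 and Qs = 3·458 - 1002 = 372.
Producer surplus without the control is ½ · (490 - 334) · 468 = 36504.
With the ceiling, producers sell 372 units at 458, so PS = ½ · (458 - 334) · 372 = 23064.
Change in producer surplus = 23064 - 36504 = -13440.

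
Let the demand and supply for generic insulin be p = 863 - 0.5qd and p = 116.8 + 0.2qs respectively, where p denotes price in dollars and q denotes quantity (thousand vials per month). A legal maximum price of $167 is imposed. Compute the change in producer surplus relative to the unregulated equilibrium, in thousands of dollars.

Rearranging demand gives qd = 1726 - 2p; rearranging supply gives qs = 5p - 584. Setting quantity demanded equal to quantity supplied, 1726 - 2p = 5p - 584, gives p* = 330 and q* = 1066.
Because the ceiling (167) lies below the market-clearing price, it is binding.
At p = 167: qd = 1726 - 2·167 = 1392 and qs = 5·167 - 584 = 251.
Producer surplus without the control is ½ · (330 - 116.8) · 1066 = 113635.6.
With the ceiling, producers sell 251 units at 167, so PS = ½ · (167 - 116.8) · 251 = 6300.1.
Change in producer surplus = 6300.1 - 113635.6 = -107335.5.

-107335.5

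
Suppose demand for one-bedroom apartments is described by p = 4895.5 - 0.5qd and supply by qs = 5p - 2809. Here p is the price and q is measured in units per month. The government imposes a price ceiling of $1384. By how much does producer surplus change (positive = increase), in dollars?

Rearranging demand gives qd = 9791 - 2p. Setting quantity demanded equal to quantity supplied, 9791 - 2p = 5p - 2809, gives p* = 1800 and q* = 6191.
The ceiling of 1384 is below the equilibrium price 1800, so it binds.
At p = 1384: qd = 9791 - 2·1384 = 7023 and qs = 5·1384 - 2809 = 4111.
Producer surplus without the control is ½ · (1800 - 561.8) · 6191 = 3832848.1.
With the ceiling, producers sell 4111 units at 1384, so PS = ½ · (1384 - 561.8) · 4111 = 1690032.1.
Change in producer surplus = 1690032.1 - 3832848.1 = -2142816.

-2142816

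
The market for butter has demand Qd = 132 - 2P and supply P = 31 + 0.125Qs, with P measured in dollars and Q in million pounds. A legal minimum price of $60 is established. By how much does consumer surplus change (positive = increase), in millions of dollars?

Rearranging supply gives Qs = 8P - 248. Without the control the market clears where 132 - 2P = 8P - 248, i.e. P* = 38 and Q* = 56.
The floor of 60 is above the equilibrium price 38, so it binds.
At P = 60: Qd = 132 - 2·60 = 12 and Qs = 8·60 - 248 = 232.
Consumer surplus without the control is ½ · (66 - 38) · 56 = 784.
With the floor, consumers buy 12 units at 60, so CS = ½ · (66 - 60) · 12 = 36.
Change in consumer surplus = 36 - 784 = -748.

-748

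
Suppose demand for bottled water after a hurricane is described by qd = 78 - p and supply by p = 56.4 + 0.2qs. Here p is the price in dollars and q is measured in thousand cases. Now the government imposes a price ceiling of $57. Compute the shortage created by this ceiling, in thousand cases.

Rearranging supply gives qs = 5p - 282. Equilibrium: 78 - p = 5p - 282, so 360 = 6p and p* = 60, q* = 18.
Since 57 < 60, the ceiling is binding.
At p = 57: qd = 78 - 57 = 21 and qs = 5·57 - 282 = 3.
Shortage = qd - qs = 21 - 3 = 18.

18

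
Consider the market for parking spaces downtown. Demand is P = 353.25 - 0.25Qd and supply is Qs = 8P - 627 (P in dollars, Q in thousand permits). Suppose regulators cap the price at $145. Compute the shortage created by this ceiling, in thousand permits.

Rearranging demand gives Qd = 1413 - 4P. Equilibrium: 1413 - 4P = 8P - 627, so 2040 = 12P and P* = 170, Q* = 733.
The ceiling of 145 is below the equilibrium price 170, so it binds.
At P = 145: Qd = 1413 - 4·145 = 833 and Qs = 8·145 - 627 = 533.
Shortage = Qd - Qs = 833 - 533 = 300.

300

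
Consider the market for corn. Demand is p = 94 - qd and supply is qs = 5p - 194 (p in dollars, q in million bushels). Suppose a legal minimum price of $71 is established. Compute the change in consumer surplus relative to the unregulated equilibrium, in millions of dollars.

Rearranging demand gives qd = 94 - p. Without the control the market clears where 94 - p = 5p - 194, i.e. p* = 48 and q* = 46.
Since 71 > 48, the floor is binding.
At p = 71: qd = 94 - 71 = 23 and qs = 5·71 - 194 = 161.
Consumer surplus without the control is ½ · (94 - 48) · 46 = 1058.
With the floor, consumers buy 23 units at 71, so CS = ½ · (94 - 71) · 23 = 264.5.
Change in consumer surplus = 264.5 - 1058 = -793.5.

-793.5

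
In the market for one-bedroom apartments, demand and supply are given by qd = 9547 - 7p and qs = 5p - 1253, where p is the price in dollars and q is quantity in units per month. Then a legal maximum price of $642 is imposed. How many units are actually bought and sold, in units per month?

Without the control the market clears where 9547 - 7p = 5p - 1253, i.e. p* = 900 and q* = 3247.
Because the ceiling (642) lies below the market-clearing price, it is binding.
At p = 642: qd = 9547 - 7·642 = 5053 and qs = 5·642 - 1253 = 1957.
The quantity actually transacted is the short side, supply: 1957.

1957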